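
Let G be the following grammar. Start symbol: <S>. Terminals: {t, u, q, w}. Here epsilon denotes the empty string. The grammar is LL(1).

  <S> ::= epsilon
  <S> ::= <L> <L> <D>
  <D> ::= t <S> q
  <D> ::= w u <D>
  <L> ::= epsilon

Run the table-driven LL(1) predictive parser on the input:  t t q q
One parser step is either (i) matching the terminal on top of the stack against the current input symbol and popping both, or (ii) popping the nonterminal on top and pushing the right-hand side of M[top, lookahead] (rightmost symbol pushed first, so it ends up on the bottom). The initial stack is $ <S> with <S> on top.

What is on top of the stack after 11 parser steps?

q

      Stack            Input      Action
   1  $ <S>            t t q q $  expand <S> ::= <L> <L> <D>
   2  $ <D> <L> <L>    t t q q $  expand <L> ::= epsilon
   3  $ <D> <L>        t t q q $  expand <L> ::= epsilon
   4  $ <D>            t t q q $  expand <D> ::= t <S> q
   5  $ q <S> t        t t q q $  match t
   6  $ q <S>          t q q $    expand <S> ::= <L> <L> <D>
   7  $ q <D> <L> <L>  t q q $    expand <L> ::= epsilon
   8  $ q <D> <L>      t q q $    expand <L> ::= epsilon
   9  $ q <D>          t q q $    expand <D> ::= t <S> q
  10  $ q q <S> t      t q q $    match t
  11  $ q q <S>        q q $      expand <S> ::= epsilon
Stack after step 11: $ q q (top = q).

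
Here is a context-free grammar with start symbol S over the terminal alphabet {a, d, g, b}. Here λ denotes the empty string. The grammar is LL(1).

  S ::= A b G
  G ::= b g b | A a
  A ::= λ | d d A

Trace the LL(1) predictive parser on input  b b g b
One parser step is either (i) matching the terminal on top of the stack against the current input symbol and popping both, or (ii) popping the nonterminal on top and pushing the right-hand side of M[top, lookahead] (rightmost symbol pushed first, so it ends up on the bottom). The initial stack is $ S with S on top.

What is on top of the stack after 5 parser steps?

step 1: stack=$ S  input=b b g b $  — expand S ::= A b G
step 2: stack=$ G b A  input=b b g b $  — expand A ::= λ
step 3: stack=$ G b  input=b b g b $  — match b
step 4: stack=$ G  input=b g b $  — expand G ::= b g b
step 5: stack=$ b g b  input=b g b $  — match b
Stack after step 5: $ b g (top = g).

g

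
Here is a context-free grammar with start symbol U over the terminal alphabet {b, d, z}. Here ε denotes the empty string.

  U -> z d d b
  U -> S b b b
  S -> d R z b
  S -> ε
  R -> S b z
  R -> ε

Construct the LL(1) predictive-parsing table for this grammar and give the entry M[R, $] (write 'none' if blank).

FIRST(S) = {ε, d}
FIRST(U) = {b, d, z}  (via S b b b)
FIRST(R) = {ε, b, d}  (via S b z)
FOLLOW(U) includes $ since U is the start symbol.
FOLLOW(R): in S->d R z b, R is followed by z b with FIRST {z}. Thus FOLLOW(R) = {z}.
For R -> S b z: FIRST(S b z) = {b, d}, so it goes in M[R, t] for t ∈ {b, d}.
For R -> ε: FIRST(ε) = {ε}, so it goes in M[R, t] for t ∈ {}; since ε ∈ FIRST, also for every t ∈ FOLLOW(R) = {z}.
None of these place a production in M[R, $].

none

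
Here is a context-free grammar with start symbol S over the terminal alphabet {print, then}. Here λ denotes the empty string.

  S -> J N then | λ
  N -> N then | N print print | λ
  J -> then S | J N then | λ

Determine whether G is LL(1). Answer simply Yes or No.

No

FIRST(S) = {λ, print, then}
FIRST(N) = {λ, print, then}
FIRST(J) = {λ, print, then}
FOLLOW(S) = {$, print, then}
FOLLOW(N) = {print, then}
FOLLOW(J) = {print, then}
Cell M[J, print] receives both J -> J N then and J -> λ — the grammar is not LL(1).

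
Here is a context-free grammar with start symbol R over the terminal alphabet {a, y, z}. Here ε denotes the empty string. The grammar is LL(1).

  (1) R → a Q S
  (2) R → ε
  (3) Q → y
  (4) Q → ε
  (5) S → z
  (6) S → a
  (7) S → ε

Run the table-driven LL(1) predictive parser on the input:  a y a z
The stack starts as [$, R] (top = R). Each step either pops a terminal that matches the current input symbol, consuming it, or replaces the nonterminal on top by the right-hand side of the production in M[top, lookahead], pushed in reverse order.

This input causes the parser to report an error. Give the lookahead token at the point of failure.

     Stack    Input      Action
  1  $ R      a y a z $  expand R → a Q S
  2  $ S Q a  a y a z $  match a
  3  $ S Q    y a z $    expand Q → y
  4  $ S y    y a z $    match y
  5  $ S      a z $      expand S → a
  6  $ a      a z $      match a
  7  $        z $        error: stack empty but input remains

z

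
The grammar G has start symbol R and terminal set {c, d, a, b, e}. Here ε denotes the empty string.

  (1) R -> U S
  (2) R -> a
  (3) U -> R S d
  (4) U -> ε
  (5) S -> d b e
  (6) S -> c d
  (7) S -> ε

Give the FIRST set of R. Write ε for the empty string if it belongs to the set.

{ε, a, c, d}

FIRST(S) = {ε, c, d}
FIRST(R) = {ε, a, c, d}  (via U S)
FIRST(U) = {ε, a, c, d}  (via R S d)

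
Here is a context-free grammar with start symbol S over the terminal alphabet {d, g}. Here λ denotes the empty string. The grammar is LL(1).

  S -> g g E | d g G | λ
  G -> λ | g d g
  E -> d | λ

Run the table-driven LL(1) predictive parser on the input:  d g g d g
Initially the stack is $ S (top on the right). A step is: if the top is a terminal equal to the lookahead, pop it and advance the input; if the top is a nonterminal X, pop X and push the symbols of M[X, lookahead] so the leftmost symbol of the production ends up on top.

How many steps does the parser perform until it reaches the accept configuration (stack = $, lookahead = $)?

     Stack    Input        Action
  1  $ S      d g g d g $  expand S -> d g G
  2  $ G g d  d g g d g $  match d
  3  $ G g    g g d g $    match g
  4  $ G      g d g $      expand G -> g d g
  5  $ g d g  g d g $      match g
  6  $ g d    d g $        match d
  7  $ g      g $          match g
Accept reached after 7 steps.

7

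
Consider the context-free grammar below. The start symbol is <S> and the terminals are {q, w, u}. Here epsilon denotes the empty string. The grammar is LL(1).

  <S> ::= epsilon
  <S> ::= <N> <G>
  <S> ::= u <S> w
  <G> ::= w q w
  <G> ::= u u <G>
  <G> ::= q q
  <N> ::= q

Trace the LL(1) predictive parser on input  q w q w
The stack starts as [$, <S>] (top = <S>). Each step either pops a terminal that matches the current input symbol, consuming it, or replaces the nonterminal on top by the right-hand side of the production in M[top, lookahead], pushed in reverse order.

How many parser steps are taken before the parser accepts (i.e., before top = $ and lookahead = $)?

     Stack      Input      Action
  1  $ <S>      q w q w $  expand <S> ::= <N> <G>
  2  $ <G> <N>  q w q w $  expand <N> ::= q
  3  $ <G> q    q w q w $  match q
  4  $ <G>      w q w $    expand <G> ::= w q w
  5  $ w q w    w q w $    match w
  6  $ w q      q w $      match q
  7  $ w        w $        match w
Accept reached after 7 steps.

7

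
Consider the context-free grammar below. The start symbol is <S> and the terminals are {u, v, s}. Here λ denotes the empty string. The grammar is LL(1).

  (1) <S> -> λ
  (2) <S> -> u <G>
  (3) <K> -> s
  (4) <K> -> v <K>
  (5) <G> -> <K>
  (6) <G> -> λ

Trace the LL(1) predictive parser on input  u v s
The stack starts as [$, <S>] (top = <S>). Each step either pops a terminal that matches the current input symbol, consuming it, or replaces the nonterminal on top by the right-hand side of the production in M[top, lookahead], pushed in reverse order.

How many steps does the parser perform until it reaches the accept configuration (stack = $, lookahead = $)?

     Stack    Input    Action
  1  $ <S>    u v s $  expand <S> -> u <G>
  2  $ <G> u  u v s $  match u
  3  $ <G>    v s $    expand <G> -> <K>
  4  $ <K>    v s $    expand <K> -> v <K>
  5  $ <K> v  v s $    match v
  6  $ <K>    s $      expand <K> -> s
  7  $ s      s $      match s
Accept reached after 7 steps.

7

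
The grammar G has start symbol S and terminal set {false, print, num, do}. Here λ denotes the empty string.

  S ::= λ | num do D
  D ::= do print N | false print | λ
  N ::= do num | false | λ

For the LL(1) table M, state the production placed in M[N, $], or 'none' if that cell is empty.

N ::= λ

FIRST(S): from S::=λ we get {λ}; from S::=num do D we get {num}. So FIRST(S) = {λ, num}.
FIRST(D): from D::=do print N we get {do}; from D::=false print we get {false}; from D::=λ we get {λ}. So FIRST(D) = {λ, do, false}.
FIRST(N): from N::=do num we get {do}; from N::=false we get {false}; from N::=λ we get {λ}. So FIRST(N) = {λ, do, false}.
FOLLOW(S) includes $ since S is the start symbol.
FOLLOW(D): in S::=num do D, the suffix after D is empty, so FOLLOW(D) ⊇ FOLLOW(S) = {$}. Thus FOLLOW(D) = {$}.
FOLLOW(N): in D::=do print N, the suffix after N is empty, so FOLLOW(N) ⊇ FOLLOW(D) = {$}. Thus FOLLOW(N) = {$}.
For N ::= do num: FIRST(do num) = {do}, so it goes in M[N, t] for t ∈ {do}.
For N ::= false: FIRST(false) = {false}, so it goes in M[N, t] for t ∈ {false}.
For N ::= λ: FIRST(λ) = {λ}, so it goes in M[N, t] for t ∈ {}; since λ ∈ FIRST, also for every t ∈ FOLLOW(N) = {$}.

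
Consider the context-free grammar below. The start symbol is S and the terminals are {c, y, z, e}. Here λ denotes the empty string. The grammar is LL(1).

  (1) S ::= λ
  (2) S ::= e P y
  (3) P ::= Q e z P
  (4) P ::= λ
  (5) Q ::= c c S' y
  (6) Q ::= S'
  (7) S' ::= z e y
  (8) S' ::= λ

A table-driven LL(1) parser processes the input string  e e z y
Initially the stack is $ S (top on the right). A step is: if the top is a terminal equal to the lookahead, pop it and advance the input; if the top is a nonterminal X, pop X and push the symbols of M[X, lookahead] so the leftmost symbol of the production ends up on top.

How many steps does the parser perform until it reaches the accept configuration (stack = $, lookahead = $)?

     Stack         Input      Action
  1  $ S           e e z y $  expand S ::= e P y
  2  $ y P e       e e z y $  match e
  3  $ y P         e z y $    expand P ::= Q e z P
  4  $ y P z e Q   e z y $    expand Q ::= S'
  5  $ y P z e S'  e z y $    expand S' ::= λ
  6  $ y P z e     e z y $    match e
  7  $ y P z       z y $      match z
  8  $ y P         y $        expand P ::= λ
  9  $ y           y $        match y
Accept reached after 9 steps.

9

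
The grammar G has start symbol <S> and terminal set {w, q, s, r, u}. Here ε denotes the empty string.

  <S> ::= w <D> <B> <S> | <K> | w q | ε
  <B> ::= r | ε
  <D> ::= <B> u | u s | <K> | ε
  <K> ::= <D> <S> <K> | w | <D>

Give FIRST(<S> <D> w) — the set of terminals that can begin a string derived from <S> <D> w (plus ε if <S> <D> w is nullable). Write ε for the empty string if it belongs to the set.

FIRST(<B>) = {ε, r}
FIRST(<S>) = {ε, r, u, w}  (via <K>)
FIRST(<D>) = {ε, r, u, w}  (via <B> u, <K>)
FIRST(<K>) = {ε, r, u, w}  (via <D> <S> <K>, <D>)
FIRST(<S> <D> w): take FIRST of each symbol in turn, carrying on past any symbol whose FIRST contains ε; result {r, u, w}.

{r, u, w}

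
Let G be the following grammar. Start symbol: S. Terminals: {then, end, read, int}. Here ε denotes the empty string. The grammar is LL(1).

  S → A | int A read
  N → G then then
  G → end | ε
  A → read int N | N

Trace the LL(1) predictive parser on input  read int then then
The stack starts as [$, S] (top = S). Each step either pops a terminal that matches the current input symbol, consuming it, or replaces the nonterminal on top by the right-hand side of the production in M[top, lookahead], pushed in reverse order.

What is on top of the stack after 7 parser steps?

     Stack          Input                 Action
  1  $ S            read int then then $  expand S → A
  2  $ A            read int then then $  expand A → read int N
  3  $ N int read   read int then then $  match read
  4  $ N int        int then then $       match int
  5  $ N            then then $           expand N → G then then
  6  $ then then G  then then $           expand G → ε
  7  $ then then    then then $           match then
Stack after step 7: $ then (top = then).

then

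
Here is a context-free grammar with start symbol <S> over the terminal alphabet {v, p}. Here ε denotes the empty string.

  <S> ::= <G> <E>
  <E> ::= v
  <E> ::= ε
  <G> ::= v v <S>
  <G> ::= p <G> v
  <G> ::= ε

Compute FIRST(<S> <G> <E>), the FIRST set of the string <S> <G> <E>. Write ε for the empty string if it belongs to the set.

FIRST(<E>): from <E>::=v we get {v}; from <E>::=ε we get {ε}. So FIRST(<E>) = {ε, v}.
FIRST(<G>): from <G>::=v v <S> we get {v}; from <G>::=p <G> v we get {p}; from <G>::=ε we get {ε}. So FIRST(<G>) = {ε, p, v}.
FIRST(<S>): from <S>::=<G> <E> we get {ε, p, v}. So FIRST(<S>) = {ε, p, v}.
FIRST(<S> <G> <E>): take FIRST of each symbol in turn, carrying on past any symbol whose FIRST contains ε; result {ε, p, v}.

{ε, p, v}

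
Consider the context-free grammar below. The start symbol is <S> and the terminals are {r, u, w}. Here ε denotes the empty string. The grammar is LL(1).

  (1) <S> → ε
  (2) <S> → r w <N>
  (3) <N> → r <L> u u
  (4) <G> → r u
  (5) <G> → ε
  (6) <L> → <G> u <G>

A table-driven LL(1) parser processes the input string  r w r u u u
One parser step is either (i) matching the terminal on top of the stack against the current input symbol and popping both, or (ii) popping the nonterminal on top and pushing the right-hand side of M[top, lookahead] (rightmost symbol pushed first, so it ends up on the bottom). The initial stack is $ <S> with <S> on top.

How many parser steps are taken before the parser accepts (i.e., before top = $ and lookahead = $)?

11

      Stack            Input          Action
   1  $ <S>            r w r u u u $  expand <S> → r w <N>
   2  $ <N> w r        r w r u u u $  match r
   3  $ <N> w          w r u u u $    match w
   4  $ <N>            r u u u $      expand <N> → r <L> u u
   5  $ u u <L> r      r u u u $      match r
   6  $ u u <L>        u u u $        expand <L> → <G> u <G>
   7  $ u u <G> u <G>  u u u $        expand <G> → ε
   8  $ u u <G> u      u u u $        match u
   9  $ u u <G>        u u $          expand <G> → ε
  10  $ u u            u u $          match u
  11  $ u              u $            match u
Accept reached after 11 steps.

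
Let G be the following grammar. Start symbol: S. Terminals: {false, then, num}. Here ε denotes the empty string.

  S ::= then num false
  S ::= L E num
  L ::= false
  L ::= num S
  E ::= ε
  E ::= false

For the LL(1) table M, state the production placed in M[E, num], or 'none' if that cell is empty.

E ::= ε

FIRST(L) = {false, num}
FIRST(E) = {ε, false}
FIRST(S) = {false, num, then}  (via L E num)
FOLLOW(S) includes $ since S is the start symbol.
FOLLOW(E): in S::=L E num, E is followed by num with FIRST {num}. Thus FOLLOW(E) = {num}.
For E ::= ε: FIRST(ε) = {ε}, so it goes in M[E, t] for t ∈ {}; since ε ∈ FIRST, also for every t ∈ FOLLOW(E) = {num}.
For E ::= false: FIRST(false) = {false}, so it goes in M[E, t] for t ∈ {false}.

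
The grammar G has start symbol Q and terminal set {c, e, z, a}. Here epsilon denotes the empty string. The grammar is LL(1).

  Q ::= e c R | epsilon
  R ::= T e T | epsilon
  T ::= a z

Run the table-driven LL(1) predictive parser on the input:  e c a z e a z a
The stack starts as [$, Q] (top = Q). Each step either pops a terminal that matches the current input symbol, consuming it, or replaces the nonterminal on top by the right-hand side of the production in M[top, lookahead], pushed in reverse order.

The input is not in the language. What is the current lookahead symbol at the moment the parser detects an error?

step 1: stack=$ Q  input=e c a z e a z a $  — expand Q ::= e c R
step 2: stack=$ R c e  input=e c a z e a z a $  — match e
step 3: stack=$ R c  input=c a z e a z a $  — match c
step 4: stack=$ R  input=a z e a z a $  — expand R ::= T e T
step 5: stack=$ T e T  input=a z e a z a $  — expand T ::= a z
step 6: stack=$ T e z a  input=a z e a z a $  — match a
step 7: stack=$ T e z  input=z e a z a $  — match z
step 8: stack=$ T e  input=e a z a $  — match e
step 9: stack=$ T  input=a z a $  — expand T ::= a z
step 10: stack=$ z a  input=a z a $  — match a
step 11: stack=$ z  input=z a $  — match z
step 12: stack=$  input=a $  — error: stack empty but input remains

a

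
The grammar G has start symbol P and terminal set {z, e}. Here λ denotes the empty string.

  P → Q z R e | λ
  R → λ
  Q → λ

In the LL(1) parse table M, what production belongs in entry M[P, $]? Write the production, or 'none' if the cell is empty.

P → λ

FIRST(R): from R→λ we get {λ}. So FIRST(R) = {λ}.
FIRST(Q): from Q→λ we get {λ}. So FIRST(Q) = {λ}.
FIRST(P): from P→Q z R e we get {z}; from P→λ we get {λ}. So FIRST(P) = {λ, z}.
FOLLOW(P) includes $ since P is the start symbol.
FOLLOW(P): P appears on no right-hand side. Thus FOLLOW(P) = {$}.
For P → Q z R e: FIRST(Q z R e) = {z}, so it goes in M[P, t] for t ∈ {z}.
For P → λ: FIRST(λ) = {λ}, so it goes in M[P, t] for t ∈ {}; since λ ∈ FIRST, also for every t ∈ FOLLOW(P) = {$}.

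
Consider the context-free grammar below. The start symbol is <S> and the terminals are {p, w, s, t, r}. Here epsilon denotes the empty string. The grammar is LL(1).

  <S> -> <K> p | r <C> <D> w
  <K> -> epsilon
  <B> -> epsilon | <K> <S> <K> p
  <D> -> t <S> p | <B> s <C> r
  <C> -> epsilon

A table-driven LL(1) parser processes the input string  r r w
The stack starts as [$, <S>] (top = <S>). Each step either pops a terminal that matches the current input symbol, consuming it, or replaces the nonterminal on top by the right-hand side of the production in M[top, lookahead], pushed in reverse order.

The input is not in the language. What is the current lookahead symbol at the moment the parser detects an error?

     Stack                          Input    Action
  1  $ <S>                          r r w $  expand <S> -> r <C> <D> w
  2  $ w <D> <C> r                  r r w $  match r
  3  $ w <D> <C>                    r w $    expand <C> -> epsilon
  4  $ w <D>                        r w $    expand <D> -> <B> s <C> r
  5  $ w r <C> s <B>                r w $    expand <B> -> <K> <S> <K> p
  6  $ w r <C> s p <K> <S> <K>      r w $    expand <K> -> epsilon
  7  $ w r <C> s p <K> <S>          r w $    expand <S> -> r <C> <D> w
  8  $ w r <C> s p <K> w <D> <C> r  r w $    match r
  9  $ w r <C> s p <K> w <D> <C>    w $      error: M[<C>, w] is empty

w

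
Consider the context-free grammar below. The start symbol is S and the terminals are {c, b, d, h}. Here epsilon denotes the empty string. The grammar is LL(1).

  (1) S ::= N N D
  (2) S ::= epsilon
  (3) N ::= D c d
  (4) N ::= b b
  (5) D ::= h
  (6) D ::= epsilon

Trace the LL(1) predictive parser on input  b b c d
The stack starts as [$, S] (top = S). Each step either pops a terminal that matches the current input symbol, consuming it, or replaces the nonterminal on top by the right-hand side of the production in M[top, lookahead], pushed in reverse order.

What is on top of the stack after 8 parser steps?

step 1: stack=$ S  input=b b c d $  — expand S ::= N N D
step 2: stack=$ D N N  input=b b c d $  — expand N ::= b b
step 3: stack=$ D N b b  input=b b c d $  — match b
step 4: stack=$ D N b  input=b c d $  — match b
step 5: stack=$ D N  input=c d $  — expand N ::= D c d
step 6: stack=$ D d c D  input=c d $  — expand D ::= epsilon
step 7: stack=$ D d c  input=c d $  — match c
step 8: stack=$ D d  input=d $  — match d
Stack after step 8: $ D (top = D).

D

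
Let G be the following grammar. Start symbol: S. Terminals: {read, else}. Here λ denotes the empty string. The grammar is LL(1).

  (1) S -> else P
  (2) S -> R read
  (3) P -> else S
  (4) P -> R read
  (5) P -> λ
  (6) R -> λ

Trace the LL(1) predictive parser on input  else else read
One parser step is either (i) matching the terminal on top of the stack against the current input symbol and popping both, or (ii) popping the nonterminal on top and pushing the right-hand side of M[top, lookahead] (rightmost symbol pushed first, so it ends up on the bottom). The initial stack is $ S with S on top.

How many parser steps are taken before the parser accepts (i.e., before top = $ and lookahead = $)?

7

step 1: stack=$ S  input=else else read $  — expand S -> else P
step 2: stack=$ P else  input=else else read $  — match else
step 3: stack=$ P  input=else read $  — expand P -> else S
step 4: stack=$ S else  input=else read $  — match else
step 5: stack=$ S  input=read $  — expand S -> R read
step 6: stack=$ read R  input=read $  — expand R -> λ
step 7: stack=$ read  input=read $  — match read
Accept reached after 7 steps.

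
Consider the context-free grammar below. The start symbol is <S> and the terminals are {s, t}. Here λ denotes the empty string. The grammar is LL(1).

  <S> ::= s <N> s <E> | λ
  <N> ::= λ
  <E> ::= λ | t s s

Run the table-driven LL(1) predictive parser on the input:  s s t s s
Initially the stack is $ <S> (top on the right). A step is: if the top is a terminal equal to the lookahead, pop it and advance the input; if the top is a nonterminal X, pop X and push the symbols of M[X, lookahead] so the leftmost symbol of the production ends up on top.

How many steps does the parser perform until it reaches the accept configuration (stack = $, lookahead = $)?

8

step 1: stack=$ <S>  input=s s t s s $  — expand <S> ::= s <N> s <E>
step 2: stack=$ <E> s <N> s  input=s s t s s $  — match s
step 3: stack=$ <E> s <N>  input=s t s s $  — expand <N> ::= λ
step 4: stack=$ <E> s  input=s t s s $  — match s
step 5: stack=$ <E>  input=t s s $  — expand <E> ::= t s s
step 6: stack=$ s s t  input=t s s $  — match t
step 7: stack=$ s s  input=s s $  — match s
step 8: stack=$ s  input=s $  — match s
Accept reached after 8 steps.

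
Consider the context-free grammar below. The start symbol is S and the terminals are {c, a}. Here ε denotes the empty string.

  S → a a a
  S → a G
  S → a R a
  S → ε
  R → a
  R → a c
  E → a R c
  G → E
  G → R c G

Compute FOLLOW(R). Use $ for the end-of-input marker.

FIRST(S) = {ε, a}
FIRST(R) = {a}
FIRST(E) = {a}
FIRST(G) = {a}  (via E, R c G)
FOLLOW(S) includes $ since S is the start symbol.
FOLLOW(S): S appears on no right-hand side. Thus FOLLOW(S) = {$}.
FOLLOW(R): in S→a R a, R is followed by a with FIRST {a}; in E→a R c, R is followed by c with FIRST {c}; in G→R c G, R is followed by c G with FIRST {c}. Thus FOLLOW(R) = {a, c}.
FOLLOW(G): in S→a G, the suffix after G is empty, so FOLLOW(G) ⊇ FOLLOW(S) = {$}; in G→R c G, the suffix after G is empty (adds nothing new). Thus FOLLOW(G) = {$}.
FOLLOW(E): in G→E, the suffix after E is empty, so FOLLOW(E) ⊇ FOLLOW(G) = {$}. Thus FOLLOW(E) = {$}.

{a, c}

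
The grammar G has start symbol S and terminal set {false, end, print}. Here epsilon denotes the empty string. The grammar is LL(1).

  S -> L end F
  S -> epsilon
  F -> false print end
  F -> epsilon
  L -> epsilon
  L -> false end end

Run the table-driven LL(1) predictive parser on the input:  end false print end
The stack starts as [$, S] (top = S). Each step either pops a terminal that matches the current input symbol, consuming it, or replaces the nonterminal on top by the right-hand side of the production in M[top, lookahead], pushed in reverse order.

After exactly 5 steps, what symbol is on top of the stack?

print

step 1: stack=$ S  input=end false print end $  — expand S -> L end F
step 2: stack=$ F end L  input=end false print end $  — expand L -> epsilon
step 3: stack=$ F end  input=end false print end $  — match end
step 4: stack=$ F  input=false print end $  — expand F -> false print end
step 5: stack=$ end print false  input=false print end $  — match false
Stack after step 5: $ end print (top = print).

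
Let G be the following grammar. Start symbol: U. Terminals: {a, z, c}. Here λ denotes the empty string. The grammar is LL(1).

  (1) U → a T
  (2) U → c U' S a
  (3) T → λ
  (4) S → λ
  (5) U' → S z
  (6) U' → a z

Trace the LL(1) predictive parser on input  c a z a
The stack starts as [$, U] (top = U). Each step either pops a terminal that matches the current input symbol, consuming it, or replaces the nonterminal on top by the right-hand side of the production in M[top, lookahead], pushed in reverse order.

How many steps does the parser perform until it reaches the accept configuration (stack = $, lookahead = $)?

step 1: stack=$ U  input=c a z a $  — expand U → c U' S a
step 2: stack=$ a S U' c  input=c a z a $  — match c
step 3: stack=$ a S U'  input=a z a $  — expand U' → a z
step 4: stack=$ a S z a  input=a z a $  — match a
step 5: stack=$ a S z  input=z a $  — match z
step 6: stack=$ a S  input=a $  — expand S → λ
step 7: stack=$ a  input=a $  — match a
Accept reached after 7 steps.

7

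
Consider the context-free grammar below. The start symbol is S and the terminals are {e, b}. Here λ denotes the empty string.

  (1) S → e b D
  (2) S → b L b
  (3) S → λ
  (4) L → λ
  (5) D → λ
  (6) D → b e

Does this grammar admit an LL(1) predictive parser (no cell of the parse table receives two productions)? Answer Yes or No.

Yes

FIRST(S) = {λ, b, e}
FIRST(L) = {λ}
FIRST(D) = {λ, b}
FOLLOW(S) = {$}
FOLLOW(L) = {b}
FOLLOW(D) = {$}
Each cell of M receives at most one production.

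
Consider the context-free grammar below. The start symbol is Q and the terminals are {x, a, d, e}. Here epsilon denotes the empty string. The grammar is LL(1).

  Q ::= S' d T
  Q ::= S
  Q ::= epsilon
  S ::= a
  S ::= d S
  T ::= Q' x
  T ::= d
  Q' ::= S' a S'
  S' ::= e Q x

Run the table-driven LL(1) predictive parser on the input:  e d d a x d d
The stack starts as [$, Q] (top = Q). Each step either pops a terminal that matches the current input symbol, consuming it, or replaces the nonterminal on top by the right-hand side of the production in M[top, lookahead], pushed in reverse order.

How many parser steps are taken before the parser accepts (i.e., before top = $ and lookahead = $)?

14

      Stack        Input            Action
   1  $ Q          e d d a x d d $  expand Q ::= S' d T
   2  $ T d S'     e d d a x d d $  expand S' ::= e Q x
   3  $ T d x Q e  e d d a x d d $  match e
   4  $ T d x Q    d d a x d d $    expand Q ::= S
   5  $ T d x S    d d a x d d $    expand S ::= d S
   6  $ T d x S d  d d a x d d $    match d
   7  $ T d x S    d a x d d $      expand S ::= d S
   8  $ T d x S d  d a x d d $      match d
   9  $ T d x S    a x d d $        expand S ::= a
  10  $ T d x a    a x d d $        match a
  11  $ T d x      x d d $          match x
  12  $ T d        d d $            match d
  13  $ T          d $              expand T ::= d
  14  $ d          d $              match d
Accept reached after 14 steps.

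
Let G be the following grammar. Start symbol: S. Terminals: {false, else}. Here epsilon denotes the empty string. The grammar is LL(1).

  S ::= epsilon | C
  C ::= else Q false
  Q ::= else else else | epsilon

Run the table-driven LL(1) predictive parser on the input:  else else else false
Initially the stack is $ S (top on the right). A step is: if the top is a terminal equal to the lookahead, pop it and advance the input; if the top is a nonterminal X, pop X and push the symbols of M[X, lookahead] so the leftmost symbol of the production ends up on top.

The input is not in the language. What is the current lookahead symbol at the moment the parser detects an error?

false

     Stack                   Input                   Action
  1  $ S                     else else else false $  expand S ::= C
  2  $ C                     else else else false $  expand C ::= else Q false
  3  $ false Q else          else else else false $  match else
  4  $ false Q               else else false $       expand Q ::= else else else
  5  $ false else else else  else else false $       match else
  6  $ false else else       else false $            match else
  7  $ false else            false $                 error: top is terminal else but lookahead is false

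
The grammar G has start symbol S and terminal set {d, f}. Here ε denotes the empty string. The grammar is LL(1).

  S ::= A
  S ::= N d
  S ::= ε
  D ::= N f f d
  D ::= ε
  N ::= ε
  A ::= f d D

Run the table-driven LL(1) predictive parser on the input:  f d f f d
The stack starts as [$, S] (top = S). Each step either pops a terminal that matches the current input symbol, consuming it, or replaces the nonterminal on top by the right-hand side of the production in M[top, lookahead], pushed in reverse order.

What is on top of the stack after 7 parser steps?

f

step 1: stack=$ S  input=f d f f d $  — expand S ::= A
step 2: stack=$ A  input=f d f f d $  — expand A ::= f d D
step 3: stack=$ D d f  input=f d f f d $  — match f
step 4: stack=$ D d  input=d f f d $  — match d
step 5: stack=$ D  input=f f d $  — expand D ::= N f f d
step 6: stack=$ d f f N  input=f f d $  — expand N ::= ε
step 7: stack=$ d f f  input=f f d $  — match f
Stack after step 7: $ d f (top = f).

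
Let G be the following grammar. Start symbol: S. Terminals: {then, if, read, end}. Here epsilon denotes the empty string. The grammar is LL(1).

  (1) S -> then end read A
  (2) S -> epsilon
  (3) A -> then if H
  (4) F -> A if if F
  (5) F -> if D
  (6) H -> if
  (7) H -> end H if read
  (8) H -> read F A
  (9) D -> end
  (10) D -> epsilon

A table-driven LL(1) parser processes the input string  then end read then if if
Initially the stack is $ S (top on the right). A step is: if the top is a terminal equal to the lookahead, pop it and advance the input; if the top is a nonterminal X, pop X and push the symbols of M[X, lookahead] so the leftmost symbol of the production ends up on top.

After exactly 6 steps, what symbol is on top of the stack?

     Stack              Input                       Action
  1  $ S                then end read then if if $  expand S -> then end read A
  2  $ A read end then  then end read then if if $  match then
  3  $ A read end       end read then if if $       match end
  4  $ A read           read then if if $           match read
  5  $ A                then if if $                expand A -> then if H
  6  $ H if then        then if if $                match then
Stack after step 6: $ H if (top = if).

if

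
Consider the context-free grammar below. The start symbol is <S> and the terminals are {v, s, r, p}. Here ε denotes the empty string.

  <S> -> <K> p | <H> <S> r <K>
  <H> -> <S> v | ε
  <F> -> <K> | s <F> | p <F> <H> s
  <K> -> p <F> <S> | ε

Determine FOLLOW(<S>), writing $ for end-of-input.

FIRST(<K>): from <K>->p <F> <S> we get {p}; from <K>->ε we get {ε}. So FIRST(<K>) = {ε, p}.
FIRST(<F>): from <F>-><K> we get {ε, p}; from <F>->s <F> we get {s}; from <F>->p <F> <H> s we get {p}. So FIRST(<F>) = {ε, p, s}.
FIRST(<S>): from <S>-><K> p we get {p}; from <S>-><H> <S> r <K> we get {p}. So FIRST(<S>) = {p}.
FIRST(<H>): from <H>-><S> v we get {p}; from <H>->ε we get {ε}. So FIRST(<H>) = {ε, p}.
FOLLOW(<S>) includes $ since <S> is the start symbol.
FOLLOW(<H>): in <S>-><H> <S> r <K>, <H> is followed by <S> r <K> with FIRST {p}; in <F>->p <F> <H> s, <H> is followed by s with FIRST {s}. Thus FOLLOW(<H>) = {p, s}.
FOLLOW(<F>): in <F>->s <F>, the suffix after <F> is empty (adds nothing new); in <F>->p <F> <H> s, <F> is followed by <H> s with FIRST {p, s}; in <K>->p <F> <S>, <F> is followed by <S> with FIRST {p}. Thus FOLLOW(<F>) = {p, s}.
FOLLOW(<S>): in <S>-><H> <S> r <K>, <S> is followed by r <K> with FIRST {r}; in <H>-><S> v, <S> is followed by v with FIRST {v}; in <K>->p <F> <S>, the suffix after <S> is empty, so FOLLOW(<S>) ⊇ FOLLOW(<K>) = {$, p, r, s, v}. Thus FOLLOW(<S>) = {$, p, r, s, v}.
FOLLOW(<K>): in <S>-><K> p, <K> is followed by p with FIRST {p}; in <S>-><H> <S> r <K>, the suffix after <K> is empty, so FOLLOW(<K>) ⊇ FOLLOW(<S>) = {$, p, r, s, v}; in <F>-><K>, the suffix after <K> is empty, so FOLLOW(<K>) ⊇ FOLLOW(<F>) = {p, s}. Thus FOLLOW(<K>) = {$, p, r, s, v}.

{$, p, r, s, v}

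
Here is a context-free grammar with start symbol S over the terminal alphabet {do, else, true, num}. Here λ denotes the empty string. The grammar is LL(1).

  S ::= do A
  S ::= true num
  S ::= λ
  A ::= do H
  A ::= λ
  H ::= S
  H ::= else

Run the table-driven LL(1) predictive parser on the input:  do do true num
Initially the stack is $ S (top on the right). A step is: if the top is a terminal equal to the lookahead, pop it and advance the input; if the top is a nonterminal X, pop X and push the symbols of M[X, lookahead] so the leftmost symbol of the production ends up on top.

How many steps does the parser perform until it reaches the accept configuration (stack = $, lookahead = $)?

8

     Stack       Input             Action
  1  $ S         do do true num $  expand S ::= do A
  2  $ A do      do do true num $  match do
  3  $ A         do true num $     expand A ::= do H
  4  $ H do      do true num $     match do
  5  $ H         true num $        expand H ::= S
  6  $ S         true num $        expand S ::= true num
  7  $ num true  true num $        match true
  8  $ num       num $             match num
Accept reached after 8 steps.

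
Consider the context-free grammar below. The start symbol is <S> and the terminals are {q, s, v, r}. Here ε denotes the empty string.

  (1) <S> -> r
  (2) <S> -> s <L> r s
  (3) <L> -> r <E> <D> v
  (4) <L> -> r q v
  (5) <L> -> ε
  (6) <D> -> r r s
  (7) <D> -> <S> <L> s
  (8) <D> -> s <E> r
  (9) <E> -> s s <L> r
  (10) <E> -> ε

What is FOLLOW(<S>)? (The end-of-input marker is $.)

FIRST(<S>): from <S>->r we get {r}; from <S>->s <L> r s we get {s}. So FIRST(<S>) = {r, s}.
FIRST(<L>): from <L>->r <E> <D> v we get {r}; from <L>->r q v we get {r}; from <L>->ε we get {ε}. So FIRST(<L>) = {ε, r}.
FIRST(<E>): from <E>->s s <L> r we get {s}; from <E>->ε we get {ε}. So FIRST(<E>) = {ε, s}.
FIRST(<D>): from <D>->r r s we get {r}; from <D>-><S> <L> s we get {r, s}; from <D>->s <E> r we get {s}. So FIRST(<D>) = {r, s}.
FOLLOW(<S>) includes $ since <S> is the start symbol.
FOLLOW(<S>): in <D>-><S> <L> s, <S> is followed by <L> s with FIRST {r, s}. Thus FOLLOW(<S>) = {$, r, s}.
FOLLOW(<L>): in <S>->s <L> r s, <L> is followed by r s with FIRST {r}; in <D>-><S> <L> s, <L> is followed by s with FIRST {s}; in <E>->s s <L> r, <L> is followed by r with FIRST {r}. Thus FOLLOW(<L>) = {r, s}.
FOLLOW(<D>): in <L>->r <E> <D> v, <D> is followed by v with FIRST {v}. Thus FOLLOW(<D>) = {v}.
FOLLOW(<E>): in <L>->r <E> <D> v, <E> is followed by <D> v with FIRST {r, s}; in <D>->s <E> r, <E> is followed by r with FIRST {r}. Thus FOLLOW(<E>) = {r, s}.

{$, r, s}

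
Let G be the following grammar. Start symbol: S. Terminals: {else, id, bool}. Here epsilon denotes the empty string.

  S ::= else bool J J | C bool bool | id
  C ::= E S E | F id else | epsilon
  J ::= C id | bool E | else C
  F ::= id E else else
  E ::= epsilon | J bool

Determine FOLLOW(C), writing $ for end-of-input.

{$, bool, else, id}

FIRST(F): from F::=id E else else we get {id}. So FIRST(F) = {id}.
FIRST(S): from S::=else bool J J we get {else}; from S::=C bool bool we get {bool, else, id}; from S::=id we get {id}. So FIRST(S) = {bool, else, id}.
FIRST(C): from C::=E S E we get {bool, else, id}; from C::=F id else we get {id}; from C::=epsilon we get {epsilon}. So FIRST(C) = {epsilon, bool, else, id}.
FIRST(J): from J::=C id we get {bool, else, id}; from J::=bool E we get {bool}; from J::=else C we get {else}. So FIRST(J) = {bool, else, id}.
FIRST(E): from E::=epsilon we get {epsilon}; from E::=J bool we get {bool, else, id}. So FIRST(E) = {epsilon, bool, else, id}.
FOLLOW(S) includes $ since S is the start symbol.
FOLLOW(F): in C::=F id else, F is followed by id else with FIRST {id}. Thus FOLLOW(F) = {id}.
FOLLOW(S): in C::=E S E, S is followed by E with FIRST {epsilon, bool, else, id}; in C::=E S E, the suffix after S is nullable, so FOLLOW(S) ⊇ FOLLOW(C) = {$, bool, else, id}. Thus FOLLOW(S) = {$, bool, else, id}.
FOLLOW(J): in S::=else bool J J (occurrence 1), J is followed by J with FIRST {bool, else, id}; in S::=else bool J J (occurrence 2), the suffix after J is empty, so FOLLOW(J) ⊇ FOLLOW(S) = {$, bool, else, id}; in E::=J bool, J is followed by bool with FIRST {bool}. Thus FOLLOW(J) = {$, bool, else, id}.
FOLLOW(C): in S::=C bool bool, C is followed by bool bool with FIRST {bool}; in J::=C id, C is followed by id with FIRST {id}; in J::=else C, the suffix after C is empty, so FOLLOW(C) ⊇ FOLLOW(J) = {$, bool, else, id}. Thus FOLLOW(C) = {$, bool, else, id}.
FOLLOW(E): in C::=E S E (occurrence 1), E is followed by S E with FIRST {bool, else, id}; in C::=E S E (occurrence 2), the suffix after E is empty, so FOLLOW(E) ⊇ FOLLOW(C) = {$, bool, else, id}; in J::=bool E, the suffix after E is empty, so FOLLOW(E) ⊇ FOLLOW(J) = {$, bool, else, id}; in F::=id E else else, E is followed by else else with FIRST {else}. Thus FOLLOW(E) = {$, bool, else, id}.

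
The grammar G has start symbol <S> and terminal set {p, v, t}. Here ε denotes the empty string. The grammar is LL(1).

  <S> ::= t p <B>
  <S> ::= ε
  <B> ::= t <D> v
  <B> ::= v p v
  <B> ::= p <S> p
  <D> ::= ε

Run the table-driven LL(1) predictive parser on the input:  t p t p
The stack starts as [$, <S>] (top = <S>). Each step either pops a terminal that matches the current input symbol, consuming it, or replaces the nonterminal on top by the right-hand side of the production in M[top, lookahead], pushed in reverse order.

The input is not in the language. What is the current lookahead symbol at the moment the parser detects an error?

step 1: stack=$ <S>  input=t p t p $  — expand <S> ::= t p <B>
step 2: stack=$ <B> p t  input=t p t p $  — match t
step 3: stack=$ <B> p  input=p t p $  — match p
step 4: stack=$ <B>  input=t p $  — expand <B> ::= t <D> v
step 5: stack=$ v <D> t  input=t p $  — match t
step 6: stack=$ v <D>  input=p $  — error: M[<D>, p] is empty

p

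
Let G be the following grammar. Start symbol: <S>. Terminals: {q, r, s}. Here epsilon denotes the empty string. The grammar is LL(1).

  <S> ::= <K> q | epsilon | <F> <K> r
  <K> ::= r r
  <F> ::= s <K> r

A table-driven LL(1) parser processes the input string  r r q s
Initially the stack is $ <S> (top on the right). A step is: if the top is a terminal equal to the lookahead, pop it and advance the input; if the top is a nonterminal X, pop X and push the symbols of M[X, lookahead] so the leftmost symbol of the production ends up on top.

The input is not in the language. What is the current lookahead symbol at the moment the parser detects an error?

     Stack    Input      Action
  1  $ <S>    r r q s $  expand <S> ::= <K> q
  2  $ q <K>  r r q s $  expand <K> ::= r r
  3  $ q r r  r r q s $  match r
  4  $ q r    r q s $    match r
  5  $ q      q s $      match q
  6  $        s $        error: stack empty but input remains

s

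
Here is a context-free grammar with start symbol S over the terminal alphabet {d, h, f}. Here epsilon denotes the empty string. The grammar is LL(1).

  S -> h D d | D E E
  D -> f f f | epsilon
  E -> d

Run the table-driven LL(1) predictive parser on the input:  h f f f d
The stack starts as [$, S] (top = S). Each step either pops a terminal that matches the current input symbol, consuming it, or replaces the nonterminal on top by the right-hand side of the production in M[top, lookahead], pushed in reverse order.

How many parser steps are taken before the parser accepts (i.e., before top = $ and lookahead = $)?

7

     Stack      Input        Action
  1  $ S        h f f f d $  expand S -> h D d
  2  $ d D h    h f f f d $  match h
  3  $ d D      f f f d $    expand D -> f f f
  4  $ d f f f  f f f d $    match f
  5  $ d f f    f f d $      match f
  6  $ d f      f d $        match f
  7  $ d        d $          match d
Accept reached after 7 steps.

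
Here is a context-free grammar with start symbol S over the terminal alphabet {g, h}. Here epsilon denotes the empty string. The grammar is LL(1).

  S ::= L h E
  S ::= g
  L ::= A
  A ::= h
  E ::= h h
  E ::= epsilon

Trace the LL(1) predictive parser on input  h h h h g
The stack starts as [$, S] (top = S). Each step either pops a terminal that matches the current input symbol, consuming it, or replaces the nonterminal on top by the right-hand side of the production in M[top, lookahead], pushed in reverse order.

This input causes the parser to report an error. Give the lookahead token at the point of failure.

step 1: stack=$ S  input=h h h h g $  — expand S ::= L h E
step 2: stack=$ E h L  input=h h h h g $  — expand L ::= A
step 3: stack=$ E h A  input=h h h h g $  — expand A ::= h
step 4: stack=$ E h h  input=h h h h g $  — match h
step 5: stack=$ E h  input=h h h g $  — match h
step 6: stack=$ E  input=h h g $  — expand E ::= h h
step 7: stack=$ h h  input=h h g $  — match h
step 8: stack=$ h  input=h g $  — match h
step 9: stack=$  input=g $  — error: stack empty but input remains

g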